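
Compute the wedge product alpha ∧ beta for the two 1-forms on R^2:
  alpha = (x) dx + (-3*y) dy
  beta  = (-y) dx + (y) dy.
alpha ∧ beta = (y*(x - 3*y)) dx ∧ dy

Distribute the wedge, using dx_i ∧ dx_j = -dx_j ∧ dx_i and dx_i ∧ dx_i = 0. For each pair (i, j) with i < j, the coefficient of dx_i ∧ dx_j in alpha ∧ beta is (alpha_i * beta_j - alpha_j * beta_i). Collecting: alpha ∧ beta = (y*(x - 3*y)) dx ∧ dy.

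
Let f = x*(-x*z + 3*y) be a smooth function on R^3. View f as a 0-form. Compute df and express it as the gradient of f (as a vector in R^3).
df = (-2*x*z + 3*y) dx + (3*x) dy + (-x^2) dz; grad f = (-2*x*z + 3*y, 3*x, -x^2)

For a 0-form f, d f = (∂f/∂x) dx + (∂f/∂y) dy + (∂f/∂z) dz. The components of the vector representation are exactly the entries of grad f in Cartesian coordinates:
  ∂f/∂x = -2*x*z + 3*y
  ∂f/∂y = 3*x
  ∂f/∂z = -x^2.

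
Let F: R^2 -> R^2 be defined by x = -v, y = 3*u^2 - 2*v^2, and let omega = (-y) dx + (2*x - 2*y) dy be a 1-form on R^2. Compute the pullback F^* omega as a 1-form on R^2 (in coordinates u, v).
F^* omega = (12*u*(-3*u^2 + 2*v^2 - v)) du + (24*u^2*v + 3*u^2 - 16*v^3 + 6*v^2) dv

Using F^*(f dg) = (f ∘ F) d(g ∘ F), substitute each coordinate x_i by F_i(u, v) in f_i, and replace dx_i by d F_i = (∂F_i/∂u) du + (∂F_i/∂v) dv.
  For the x component: f_1(F) = -3*u^2 + 2*v^2; d F_1 = (0) du + (-1) dv
  For the y component: f_2(F) = -6*u^2 + 4*v^2 - 2*v; d F_2 = (6*u) du + (-4*v) dv
Combining and collecting du, dv coefficients:
  coeff of du: 12*u*(-3*u^2 + 2*v^2 - v)
  coeff of dv: 24*u^2*v + 3*u^2 - 16*v^3 + 6*v^2
F^* omega = (12*u*(-3*u^2 + 2*v^2 - v)) du + (24*u^2*v + 3*u^2 - 16*v^3 + 6*v^2) dv.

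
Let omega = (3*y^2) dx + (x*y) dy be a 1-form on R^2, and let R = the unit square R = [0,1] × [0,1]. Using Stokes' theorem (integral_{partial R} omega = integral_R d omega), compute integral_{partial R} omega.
integral_(partial R) omega = -5/2

Stokes: integral_partial_R omega = integral_R d omega with d omega = (∂Q/∂x - ∂P/∂y) dx ∧ dy.
  ∂Q/∂x = y
  ∂P/∂y = 6*y
  integrand = ∂Q/∂x - ∂P/∂y = -5*y.
Integrating over R: integral_0^1 integral_0^1 (-5*y) dx dy = -5/2.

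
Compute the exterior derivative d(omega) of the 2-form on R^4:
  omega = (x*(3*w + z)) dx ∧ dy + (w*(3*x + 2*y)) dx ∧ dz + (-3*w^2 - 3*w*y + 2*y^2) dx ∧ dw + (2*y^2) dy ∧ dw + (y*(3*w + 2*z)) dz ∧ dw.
d(omega) = (-2*w + x) dx ∧ dy ∧ dz + (3*w + 3*x - 4*y) dx ∧ dy ∧ dw + (3*x + 2*y) dx ∧ dz ∧ dw + (3*w + 2*z) dy ∧ dz ∧ dw

For a 2-form omega = sum_{i<j} g_{ij} dx_i ∧ dx_j, the exterior derivative is
  d(omega) = sum_{i<j} d(g_{ij}) ∧ dx_i ∧ dx_j = sum_{i<j, k} (∂g_{ij}/∂x_k) dx_k ∧ dx_i ∧ dx_j.
Expand each term, using dx_k ∧ dx_i ∧ dx_j = sgn(permutation) dx_{(a)} ∧ dx_{(b)} ∧ dx_{(c)} with (a < b < c) sorted:
  d(x*(3*w + z)) includes (∂/∂z)(x*(3*w + z)) dz = (x) dz, which multiplied by dx ∧ dy gives (x) dx ∧ dy ∧ dz
  d(x*(3*w + z)) includes (∂/∂w)(x*(3*w + z)) dw = (3*x) dw, which multiplied by dx ∧ dy gives (3*x) dx ∧ dy ∧ dw
  d(w*(3*x + 2*y)) includes (∂/∂y)(w*(3*x + 2*y)) dy = (2*w) dy, which multiplied by dx ∧ dz gives (-2*w) dx ∧ dy ∧ dz
  d(w*(3*x + 2*y)) includes (∂/∂w)(w*(3*x + 2*y)) dw = (3*x + 2*y) dw, which multiplied by dx ∧ dz gives (3*x + 2*y) dx ∧ dz ∧ dw
  d(-3*w^2 - 3*w*y + 2*y^2) includes (∂/∂y)(-3*w^2 - 3*w*y + 2*y^2) dy = (-3*w + 4*y) dy, which multiplied by dx ∧ dw gives (3*w - 4*y) dx ∧ dy ∧ dw
  d(y*(3*w + 2*z)) includes (∂/∂y)(y*(3*w + 2*z)) dy = (3*w + 2*z) dy, which multiplied by dz ∧ dw gives (3*w + 2*z) dy ∧ dz ∧ dw
Collecting like 3-forms: d(omega) = (-2*w + x) dx ∧ dy ∧ dz + (3*w + 3*x - 4*y) dx ∧ dy ∧ dw + (3*x + 2*y) dx ∧ dz ∧ dw + (3*w + 2*z) dy ∧ dz ∧ dw.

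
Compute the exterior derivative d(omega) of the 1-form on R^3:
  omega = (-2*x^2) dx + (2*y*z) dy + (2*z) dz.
d(omega) = (-2*y) dy ∧ dz

For a 1-form omega = sum_i f_i dx_i, the exterior derivative is
  d(omega) = sum_{i < j} (∂f_j/∂x_i - ∂f_i/∂x_j) dx_i ∧ dx_j.
  coefficient of dy ∧ dz: ∂f_3/∂y - ∂f_2/∂z = ∂(2*z)/∂y - ∂(2*y*z)/∂z = -2*y
Assembling: d(omega) = (-2*y) dy ∧ dz.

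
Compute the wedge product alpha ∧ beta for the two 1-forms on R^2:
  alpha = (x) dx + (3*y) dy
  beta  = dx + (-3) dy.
alpha ∧ beta = (-3*x - 3*y) dx ∧ dy

Distribute the wedge, using dx_i ∧ dx_j = -dx_j ∧ dx_i and dx_i ∧ dx_i = 0. For each pair (i, j) with i < j, the coefficient of dx_i ∧ dx_j in alpha ∧ beta is (alpha_i * beta_j - alpha_j * beta_i). Collecting: alpha ∧ beta = (-3*x - 3*y) dx ∧ dy.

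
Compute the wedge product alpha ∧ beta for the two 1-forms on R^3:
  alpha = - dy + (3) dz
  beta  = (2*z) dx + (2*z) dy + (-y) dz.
alpha ∧ beta = (2*z) dx ∧ dy + (y - 6*z) dy ∧ dz + (-6*z) dx ∧ dz

Distribute the wedge, using dx_i ∧ dx_j = -dx_j ∧ dx_i and dx_i ∧ dx_i = 0. For each pair (i, j) with i < j, the coefficient of dx_i ∧ dx_j in alpha ∧ beta is (alpha_i * beta_j - alpha_j * beta_i). Collecting: alpha ∧ beta = (2*z) dx ∧ dy + (y - 6*z) dy ∧ dz + (-6*z) dx ∧ dz.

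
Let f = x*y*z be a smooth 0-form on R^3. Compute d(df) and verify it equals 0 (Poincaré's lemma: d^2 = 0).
d(df) = 0

Step 1: df = sum_i (∂f/∂x_i) dx_i = (y*z) dx + (x*z) dy + (x*y) dz.
Step 2: Apply d again. Using the 1-form formula, the coefficient of dx ∧ dy in d(df) is ∂^2 f/∂x ∂y - ∂^2 f/∂y ∂x = (z) - (z) = 0 (equality of mixed partials for smooth f).
Similarly for dx ∧ dz and dy ∧ dz — all coefficients vanish. So d(df) = 0.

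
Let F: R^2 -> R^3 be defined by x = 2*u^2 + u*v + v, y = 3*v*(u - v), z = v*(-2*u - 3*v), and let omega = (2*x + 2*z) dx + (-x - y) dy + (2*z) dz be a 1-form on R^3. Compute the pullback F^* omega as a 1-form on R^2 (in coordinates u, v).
F^* omega = (16*u^3 - 10*u^2*v - 30*u*v^2 + 8*u*v + 15*v^3 - v^2) du + (-2*u^3 + 6*u^2*v + 4*u^2 + 63*u*v^2 - 3*u*v + 18*v^3 + 2*v) dv

Using F^*(f dg) = (f ∘ F) d(g ∘ F), substitute each coordinate x_i by F_i(u, v) in f_i, and replace dx_i by d F_i = (∂F_i/∂u) du + (∂F_i/∂v) dv.
  For the x component: f_1(F) = 4*u^2 - 2*u*v - 6*v^2 + 2*v; d F_1 = (4*u + v) du + (u + 1) dv
  For the y component: f_2(F) = -2*u^2 - 4*u*v + 3*v^2 - v; d F_2 = (3*v) du + (3*u - 6*v) dv
  For the z component: f_3(F) = 2*v*(-2*u - 3*v); d F_3 = (-2*v) du + (-2*u - 6*v) dv
Combining and collecting du, dv coefficients:
  coeff of du: 16*u^3 - 10*u^2*v - 30*u*v^2 + 8*u*v + 15*v^3 - v^2
  coeff of dv: -2*u^3 + 6*u^2*v + 4*u^2 + 63*u*v^2 - 3*u*v + 18*v^3 + 2*v
F^* omega = (16*u^3 - 10*u^2*v - 30*u*v^2 + 8*u*v + 15*v^3 - v^2) du + (-2*u^3 + 6*u^2*v + 4*u^2 + 63*u*v^2 - 3*u*v + 18*v^3 + 2*v) dv.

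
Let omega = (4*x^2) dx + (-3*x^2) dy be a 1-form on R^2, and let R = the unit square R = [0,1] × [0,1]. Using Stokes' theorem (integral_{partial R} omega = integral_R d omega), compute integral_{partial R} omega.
integral_(partial R) omega = -3

Stokes: integral_partial_R omega = integral_R d omega with d omega = (∂Q/∂x - ∂P/∂y) dx ∧ dy.
  ∂Q/∂x = -6*x
  ∂P/∂y = 0
  integrand = ∂Q/∂x - ∂P/∂y = -6*x.
Integrating over R: integral_0^1 integral_0^1 (-6*x) dx dy = -3.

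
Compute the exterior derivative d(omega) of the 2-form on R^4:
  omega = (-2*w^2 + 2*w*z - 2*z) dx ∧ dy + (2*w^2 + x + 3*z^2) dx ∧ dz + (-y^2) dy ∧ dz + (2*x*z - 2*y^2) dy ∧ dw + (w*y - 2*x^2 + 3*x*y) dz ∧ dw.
d(omega) = (2*w - 2) dx ∧ dy ∧ dz + (-4*w + 4*z) dx ∧ dy ∧ dw + (4*w - 4*x + 3*y) dx ∧ dz ∧ dw + (w + x) dy ∧ dz ∧ dw

For a 2-form omega = sum_{i<j} g_{ij} dx_i ∧ dx_j, the exterior derivative is
  d(omega) = sum_{i<j} d(g_{ij}) ∧ dx_i ∧ dx_j = sum_{i<j, k} (∂g_{ij}/∂x_k) dx_k ∧ dx_i ∧ dx_j.
Expand each term, using dx_k ∧ dx_i ∧ dx_j = sgn(permutation) dx_{(a)} ∧ dx_{(b)} ∧ dx_{(c)} with (a < b < c) sorted:
  d(-2*w^2 + 2*w*z - 2*z) includes (∂/∂z)(-2*w^2 + 2*w*z - 2*z) dz = (2*w - 2) dz, which multiplied by dx ∧ dy gives (2*w - 2) dx ∧ dy ∧ dz
  d(-2*w^2 + 2*w*z - 2*z) includes (∂/∂w)(-2*w^2 + 2*w*z - 2*z) dw = (-4*w + 2*z) dw, which multiplied by dx ∧ dy gives (-4*w + 2*z) dx ∧ dy ∧ dw
  d(2*w^2 + x + 3*z^2) includes (∂/∂w)(2*w^2 + x + 3*z^2) dw = (4*w) dw, which multiplied by dx ∧ dz gives (4*w) dx ∧ dz ∧ dw
  d(2*x*z - 2*y^2) includes (∂/∂x)(2*x*z - 2*y^2) dx = (2*z) dx, which multiplied by dy ∧ dw gives (2*z) dx ∧ dy ∧ dw
  d(2*x*z - 2*y^2) includes (∂/∂z)(2*x*z - 2*y^2) dz = (2*x) dz, which multiplied by dy ∧ dw gives (-2*x) dy ∧ dz ∧ dw
  d(w*y - 2*x^2 + 3*x*y) includes (∂/∂x)(w*y - 2*x^2 + 3*x*y) dx = (-4*x + 3*y) dx, which multiplied by dz ∧ dw gives (-4*x + 3*y) dx ∧ dz ∧ dw
  d(w*y - 2*x^2 + 3*x*y) includes (∂/∂y)(w*y - 2*x^2 + 3*x*y) dy = (w + 3*x) dy, which multiplied by dz ∧ dw gives (w + 3*x) dy ∧ dz ∧ dw
Collecting like 3-forms: d(omega) = (2*w - 2) dx ∧ dy ∧ dz + (-4*w + 4*z) dx ∧ dy ∧ dw + (4*w - 4*x + 3*y) dx ∧ dz ∧ dw + (w + x) dy ∧ dz ∧ dw.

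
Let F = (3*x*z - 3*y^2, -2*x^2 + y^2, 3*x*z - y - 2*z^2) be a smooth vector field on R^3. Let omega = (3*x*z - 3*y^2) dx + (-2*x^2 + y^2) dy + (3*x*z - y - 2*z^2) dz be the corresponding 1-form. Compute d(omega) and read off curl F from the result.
d(omega) = (-1) dy ∧ dz + (3*x - 3*z) dz ∧ dx + (-4*x + 6*y) dx ∧ dy; curl F = (-1, 3*x - 3*z, -4*x + 6*y)

d omega = sum_{i<j} (∂f_j/∂x_i - ∂f_i/∂x_j) dx_i ∧ dx_j. Under the identification (dy ∧ dz, dz ∧ dx, dx ∧ dy) ↔ (e_x, e_y, e_z), the coefficients are exactly the components of curl F. Compute:
  ∂R/∂y - ∂Q/∂z = (-1) - (0) = -1
  ∂P/∂z - ∂R/∂x = (3*x) - (3*z) = 3*x - 3*z
  ∂Q/∂x - ∂P/∂y = (-4*x) - (-6*y) = -4*x + 6*y.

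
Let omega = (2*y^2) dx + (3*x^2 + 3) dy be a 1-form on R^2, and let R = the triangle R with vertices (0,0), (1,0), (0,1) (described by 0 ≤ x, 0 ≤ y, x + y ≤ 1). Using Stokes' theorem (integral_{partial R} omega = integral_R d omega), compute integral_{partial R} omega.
integral_(partial R) omega = 1/3

Stokes: integral_partial_R omega = integral_R d omega with d omega = (∂Q/∂x - ∂P/∂y) dx ∧ dy.
  ∂Q/∂x = 6*x
  ∂P/∂y = 4*y
  integrand = ∂Q/∂x - ∂P/∂y = 6*x - 4*y.
Integrating over R: integral_0^1 integral_0^{1-x} (6*x - 4*y) dy dx = 1/3.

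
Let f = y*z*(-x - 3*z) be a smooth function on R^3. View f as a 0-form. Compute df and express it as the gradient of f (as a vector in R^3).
df = (-y*z) dx + (z*(-x - 3*z)) dy + (y*(-x - 6*z)) dz; grad f = (-y*z, z*(-x - 3*z), y*(-x - 6*z))

For a 0-form f, d f = (∂f/∂x) dx + (∂f/∂y) dy + (∂f/∂z) dz. The components of the vector representation are exactly the entries of grad f in Cartesian coordinates:
  ∂f/∂x = -y*z
  ∂f/∂y = z*(-x - 3*z)
  ∂f/∂z = y*(-x - 6*z).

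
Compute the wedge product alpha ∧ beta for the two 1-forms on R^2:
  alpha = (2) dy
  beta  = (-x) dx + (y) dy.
alpha ∧ beta = (2*x) dx ∧ dy

Distribute the wedge, using dx_i ∧ dx_j = -dx_j ∧ dx_i and dx_i ∧ dx_i = 0. For each pair (i, j) with i < j, the coefficient of dx_i ∧ dx_j in alpha ∧ beta is (alpha_i * beta_j - alpha_j * beta_i). Collecting: alpha ∧ beta = (2*x) dx ∧ dy.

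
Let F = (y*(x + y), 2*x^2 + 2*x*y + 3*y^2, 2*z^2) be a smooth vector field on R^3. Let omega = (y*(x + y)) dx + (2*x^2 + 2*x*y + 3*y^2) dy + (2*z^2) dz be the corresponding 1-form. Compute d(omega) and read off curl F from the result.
d(omega) = (0) dy ∧ dz + (0) dz ∧ dx + (3*x) dx ∧ dy; curl F = (0, 0, 3*x)

d omega = sum_{i<j} (∂f_j/∂x_i - ∂f_i/∂x_j) dx_i ∧ dx_j. Under the identification (dy ∧ dz, dz ∧ dx, dx ∧ dy) ↔ (e_x, e_y, e_z), the coefficients are exactly the components of curl F. Compute:
  ∂R/∂y - ∂Q/∂z = (0) - (0) = 0
  ∂P/∂z - ∂R/∂x = (0) - (0) = 0
  ∂Q/∂x - ∂P/∂y = (4*x + 2*y) - (x + 2*y) = 3*x.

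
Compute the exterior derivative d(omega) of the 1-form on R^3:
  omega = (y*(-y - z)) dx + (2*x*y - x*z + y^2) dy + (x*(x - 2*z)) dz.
d(omega) = (4*y) dx ∧ dy + (2*x + y - 2*z) dx ∧ dz + (x) dy ∧ dz

For a 1-form omega = sum_i f_i dx_i, the exterior derivative is
  d(omega) = sum_{i < j} (∂f_j/∂x_i - ∂f_i/∂x_j) dx_i ∧ dx_j.
  coefficient of dx ∧ dy: ∂f_2/∂x - ∂f_1/∂y = ∂(2*x*y - x*z + y^2)/∂x - ∂(y*(-y - z))/∂y = 4*y
  coefficient of dx ∧ dz: ∂f_3/∂x - ∂f_1/∂z = ∂(x*(x - 2*z))/∂x - ∂(y*(-y - z))/∂z = 2*x + y - 2*z
  coefficient of dy ∧ dz: ∂f_3/∂y - ∂f_2/∂z = ∂(x*(x - 2*z))/∂y - ∂(2*x*y - x*z + y^2)/∂z = x
Assembling: d(omega) = (4*y) dx ∧ dy + (2*x + y - 2*z) dx ∧ dz + (x) dy ∧ dz.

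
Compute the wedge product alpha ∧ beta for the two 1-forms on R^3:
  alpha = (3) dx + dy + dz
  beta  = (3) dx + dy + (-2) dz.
alpha ∧ beta = (-9) dx ∧ dz + (-3) dy ∧ dz

Distribute the wedge, using dx_i ∧ dx_j = -dx_j ∧ dx_i and dx_i ∧ dx_i = 0. For each pair (i, j) with i < j, the coefficient of dx_i ∧ dx_j in alpha ∧ beta is (alpha_i * beta_j - alpha_j * beta_i). Collecting: alpha ∧ beta = (-9) dx ∧ dz + (-3) dy ∧ dz.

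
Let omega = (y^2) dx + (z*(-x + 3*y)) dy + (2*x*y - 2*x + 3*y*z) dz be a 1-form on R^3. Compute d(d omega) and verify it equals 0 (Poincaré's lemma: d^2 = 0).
d(d omega) = 0

Step 1: d omega = sum_{i<j} (∂f_j/∂x_i - ∂f_i/∂x_j) dx_i ∧ dx_j:
  coeff of dx ∧ dy: -2*y - z
  coeff of dx ∧ dz: 2*y - 2
  coeff of dy ∧ dz: 3*x - 3*y + 3*z
Step 2: Apply d again to each 2-form coefficient. The only possible 3-form in R^3 is dx ∧ dy ∧ dz, with coefficient
  ∂(coeff of dy∧dz)/∂x - ∂(coeff of dx∧dz)/∂y + ∂(coeff of dx∧dy)/∂z
  = ∂/∂x (3*x - 3*y + 3*z) - ∂/∂y (2*y - 2) + ∂/∂z (-2*y - z).
Each of these terms simplifies to sums of mixed partials that cancel in pairs. The result is 0 (by equality of mixed partials for smooth functions — Schwarz / Clairaut).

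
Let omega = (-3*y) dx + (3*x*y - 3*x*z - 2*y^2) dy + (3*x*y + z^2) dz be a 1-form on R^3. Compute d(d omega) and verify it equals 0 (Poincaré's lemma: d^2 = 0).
d(d omega) = 0

Step 1: d omega = sum_{i<j} (∂f_j/∂x_i - ∂f_i/∂x_j) dx_i ∧ dx_j:
  coeff of dx ∧ dy: 3*y - 3*z + 3
  coeff of dx ∧ dz: 3*y
  coeff of dy ∧ dz: 6*x
Step 2: Apply d again to each 2-form coefficient. The only possible 3-form in R^3 is dx ∧ dy ∧ dz, with coefficient
  ∂(coeff of dy∧dz)/∂x - ∂(coeff of dx∧dz)/∂y + ∂(coeff of dx∧dy)/∂z
  = ∂/∂x (6*x) - ∂/∂y (3*y) + ∂/∂z (3*y - 3*z + 3).
Each of these terms simplifies to sums of mixed partials that cancel in pairs. The result is 0 (by equality of mixed partials for smooth functions — Schwarz / Clairaut).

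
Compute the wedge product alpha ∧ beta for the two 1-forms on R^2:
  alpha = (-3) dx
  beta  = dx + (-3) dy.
alpha ∧ beta = (9) dx ∧ dy

Distribute the wedge, using dx_i ∧ dx_j = -dx_j ∧ dx_i and dx_i ∧ dx_i = 0. For each pair (i, j) with i < j, the coefficient of dx_i ∧ dx_j in alpha ∧ beta is (alpha_i * beta_j - alpha_j * beta_i). Collecting: alpha ∧ beta = (9) dx ∧ dy.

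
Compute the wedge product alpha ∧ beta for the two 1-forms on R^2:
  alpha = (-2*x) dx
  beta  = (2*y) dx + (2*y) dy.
alpha ∧ beta = (-4*x*y) dx ∧ dy

Distribute the wedge, using dx_i ∧ dx_j = -dx_j ∧ dx_i and dx_i ∧ dx_i = 0. For each pair (i, j) with i < j, the coefficient of dx_i ∧ dx_j in alpha ∧ beta is (alpha_i * beta_j - alpha_j * beta_i). Collecting: alpha ∧ beta = (-4*x*y) dx ∧ dy.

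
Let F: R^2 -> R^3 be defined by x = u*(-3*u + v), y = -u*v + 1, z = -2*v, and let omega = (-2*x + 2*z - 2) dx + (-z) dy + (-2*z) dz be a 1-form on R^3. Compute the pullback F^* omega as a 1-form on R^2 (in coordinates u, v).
F^* omega = (-36*u^3 + 18*u^2*v - 2*u*v^2 + 24*u*v + 12*u - 6*v^2 - 2*v) du + (6*u^3 - 2*u^2*v - 6*u*v - 2*u - 8*v) dv

Using F^*(f dg) = (f ∘ F) d(g ∘ F), substitute each coordinate x_i by F_i(u, v) in f_i, and replace dx_i by d F_i = (∂F_i/∂u) du + (∂F_i/∂v) dv.
  For the x component: f_1(F) = 6*u^2 - 2*u*v - 4*v - 2; d F_1 = (-6*u + v) du + (u) dv
  For the y component: f_2(F) = 2*v; d F_2 = (-v) du + (-u) dv
  For the z component: f_3(F) = 4*v; d F_3 = (0) du + (-2) dv
Combining and collecting du, dv coefficients:
  coeff of du: -36*u^3 + 18*u^2*v - 2*u*v^2 + 24*u*v + 12*u - 6*v^2 - 2*v
  coeff of dv: 6*u^3 - 2*u^2*v - 6*u*v - 2*u - 8*v
F^* omega = (-36*u^3 + 18*u^2*v - 2*u*v^2 + 24*u*v + 12*u - 6*v^2 - 2*v) du + (6*u^3 - 2*u^2*v - 6*u*v - 2*u - 8*v) dv.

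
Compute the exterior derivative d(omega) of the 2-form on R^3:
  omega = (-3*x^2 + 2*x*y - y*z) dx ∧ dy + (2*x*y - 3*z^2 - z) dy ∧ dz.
d(omega) = (y) dx ∧ dy ∧ dz

For a 2-form omega = sum_{i<j} g_{ij} dx_i ∧ dx_j, the exterior derivative is
  d(omega) = sum_{i<j} d(g_{ij}) ∧ dx_i ∧ dx_j = sum_{i<j, k} (∂g_{ij}/∂x_k) dx_k ∧ dx_i ∧ dx_j.
Expand each term, using dx_k ∧ dx_i ∧ dx_j = sgn(permutation) dx_{(a)} ∧ dx_{(b)} ∧ dx_{(c)} with (a < b < c) sorted:
  d(-3*x^2 + 2*x*y - y*z) includes (∂/∂z)(-3*x^2 + 2*x*y - y*z) dz = (-y) dz, which multiplied by dx ∧ dy gives (-y) dx ∧ dy ∧ dz
  d(2*x*y - 3*z^2 - z) includes (∂/∂x)(2*x*y - 3*z^2 - z) dx = (2*y) dx, which multiplied by dy ∧ dz gives (2*y) dx ∧ dy ∧ dz
Collecting like 3-forms: d(omega) = (y) dx ∧ dy ∧ dz.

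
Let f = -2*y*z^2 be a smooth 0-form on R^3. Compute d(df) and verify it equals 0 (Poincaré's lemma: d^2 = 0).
d(df) = 0

Step 1: df = sum_i (∂f/∂x_i) dx_i = (0) dx + (-2*z^2) dy + (-4*y*z) dz.
Step 2: Apply d again. Using the 1-form formula, the coefficient of dx ∧ dy in d(df) is ∂^2 f/∂x ∂y - ∂^2 f/∂y ∂x = (0) - (0) = 0 (equality of mixed partials for smooth f).
Similarly for dx ∧ dz and dy ∧ dz — all coefficients vanish. So d(df) = 0.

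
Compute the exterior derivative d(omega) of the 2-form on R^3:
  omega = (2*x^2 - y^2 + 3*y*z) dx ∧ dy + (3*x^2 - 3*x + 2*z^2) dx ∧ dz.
d(omega) = (3*y) dx ∧ dy ∧ dz

For a 2-form omega = sum_{i<j} g_{ij} dx_i ∧ dx_j, the exterior derivative is
  d(omega) = sum_{i<j} d(g_{ij}) ∧ dx_i ∧ dx_j = sum_{i<j, k} (∂g_{ij}/∂x_k) dx_k ∧ dx_i ∧ dx_j.
Expand each term, using dx_k ∧ dx_i ∧ dx_j = sgn(permutation) dx_{(a)} ∧ dx_{(b)} ∧ dx_{(c)} with (a < b < c) sorted:
  d(2*x^2 - y^2 + 3*y*z) includes (∂/∂z)(2*x^2 - y^2 + 3*y*z) dz = (3*y) dz, which multiplied by dx ∧ dy gives (3*y) dx ∧ dy ∧ dz
Collecting like 3-forms: d(omega) = (3*y) dx ∧ dy ∧ dz.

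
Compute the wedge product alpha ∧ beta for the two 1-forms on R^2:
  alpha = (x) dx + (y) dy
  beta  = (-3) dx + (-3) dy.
alpha ∧ beta = (-3*x + 3*y) dx ∧ dy

Distribute the wedge, using dx_i ∧ dx_j = -dx_j ∧ dx_i and dx_i ∧ dx_i = 0. For each pair (i, j) with i < j, the coefficient of dx_i ∧ dx_j in alpha ∧ beta is (alpha_i * beta_j - alpha_j * beta_i). Collecting: alpha ∧ beta = (-3*x + 3*y) dx ∧ dy.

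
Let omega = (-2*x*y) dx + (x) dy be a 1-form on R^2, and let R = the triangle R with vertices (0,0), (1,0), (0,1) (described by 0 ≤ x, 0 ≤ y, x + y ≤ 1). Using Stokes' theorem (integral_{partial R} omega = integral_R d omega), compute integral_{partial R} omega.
integral_(partial R) omega = 5/6

Stokes: integral_partial_R omega = integral_R d omega with d omega = (∂Q/∂x - ∂P/∂y) dx ∧ dy.
  ∂Q/∂x = 1
  ∂P/∂y = -2*x
  integrand = ∂Q/∂x - ∂P/∂y = 2*x + 1.
Integrating over R: integral_0^1 integral_0^{1-x} (2*x + 1) dy dx = 5/6.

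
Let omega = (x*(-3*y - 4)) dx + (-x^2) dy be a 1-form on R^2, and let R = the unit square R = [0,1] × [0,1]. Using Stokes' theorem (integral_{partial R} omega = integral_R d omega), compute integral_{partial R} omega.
integral_(partial R) omega = 1/2

Stokes: integral_partial_R omega = integral_R d omega with d omega = (∂Q/∂x - ∂P/∂y) dx ∧ dy.
  ∂Q/∂x = -2*x
  ∂P/∂y = -3*x
  integrand = ∂Q/∂x - ∂P/∂y = x.
Integrating over R: integral_0^1 integral_0^1 (x) dx dy = 1/2.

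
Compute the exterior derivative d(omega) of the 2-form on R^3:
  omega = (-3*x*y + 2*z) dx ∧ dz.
d(omega) = (3*x) dx ∧ dy ∧ dz

For a 2-form omega = sum_{i<j} g_{ij} dx_i ∧ dx_j, the exterior derivative is
  d(omega) = sum_{i<j} d(g_{ij}) ∧ dx_i ∧ dx_j = sum_{i<j, k} (∂g_{ij}/∂x_k) dx_k ∧ dx_i ∧ dx_j.
Expand each term, using dx_k ∧ dx_i ∧ dx_j = sgn(permutation) dx_{(a)} ∧ dx_{(b)} ∧ dx_{(c)} with (a < b < c) sorted:
  d(-3*x*y + 2*z) includes (∂/∂y)(-3*x*y + 2*z) dy = (-3*x) dy, which multiplied by dx ∧ dz gives (3*x) dx ∧ dy ∧ dz
Collecting like 3-forms: d(omega) = (3*x) dx ∧ dy ∧ dz.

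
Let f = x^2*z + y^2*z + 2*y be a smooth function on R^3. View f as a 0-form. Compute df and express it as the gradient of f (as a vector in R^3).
df = (2*x*z) dx + (2*y*z + 2) dy + (x^2 + y^2) dz; grad f = (2*x*z, 2*y*z + 2, x^2 + y^2)

For a 0-form f, d f = (∂f/∂x) dx + (∂f/∂y) dy + (∂f/∂z) dz. The components of the vector representation are exactly the entries of grad f in Cartesian coordinates:
  ∂f/∂x = 2*x*z
  ∂f/∂y = 2*y*z + 2
  ∂f/∂z = x^2 + y^2.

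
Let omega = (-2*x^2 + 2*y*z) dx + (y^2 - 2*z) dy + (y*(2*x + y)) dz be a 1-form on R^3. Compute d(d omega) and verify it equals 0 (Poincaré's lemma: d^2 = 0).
d(d omega) = 0

Step 1: d omega = sum_{i<j} (∂f_j/∂x_i - ∂f_i/∂x_j) dx_i ∧ dx_j:
  coeff of dx ∧ dy: -2*z
  coeff of dx ∧ dz: 0
  coeff of dy ∧ dz: 2*x + 2*y + 2
Step 2: Apply d again to each 2-form coefficient. The only possible 3-form in R^3 is dx ∧ dy ∧ dz, with coefficient
  ∂(coeff of dy∧dz)/∂x - ∂(coeff of dx∧dz)/∂y + ∂(coeff of dx∧dy)/∂z
  = ∂/∂x (2*x + 2*y + 2) - ∂/∂y (0) + ∂/∂z (-2*z).
Each of these terms simplifies to sums of mixed partials that cancel in pairs. The result is 0 (by equality of mixed partials for smooth functions — Schwarz / Clairaut).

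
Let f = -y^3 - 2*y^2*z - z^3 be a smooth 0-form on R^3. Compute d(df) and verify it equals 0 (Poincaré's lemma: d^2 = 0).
d(df) = 0

Step 1: df = sum_i (∂f/∂x_i) dx_i = (0) dx + (y*(-3*y - 4*z)) dy + (-2*y^2 - 3*z^2) dz.
Step 2: Apply d again. Using the 1-form formula, the coefficient of dx ∧ dy in d(df) is ∂^2 f/∂x ∂y - ∂^2 f/∂y ∂x = (0) - (0) = 0 (equality of mixed partials for smooth f).
Similarly for dx ∧ dz and dy ∧ dz — all coefficients vanish. So d(df) = 0.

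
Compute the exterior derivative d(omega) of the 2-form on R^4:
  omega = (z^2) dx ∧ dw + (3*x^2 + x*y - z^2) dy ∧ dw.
d(omega) = (-2*z) dx ∧ dz ∧ dw + (6*x + y) dx ∧ dy ∧ dw + (2*z) dy ∧ dz ∧ dw

For a 2-form omega = sum_{i<j} g_{ij} dx_i ∧ dx_j, the exterior derivative is
  d(omega) = sum_{i<j} d(g_{ij}) ∧ dx_i ∧ dx_j = sum_{i<j, k} (∂g_{ij}/∂x_k) dx_k ∧ dx_i ∧ dx_j.
Expand each term, using dx_k ∧ dx_i ∧ dx_j = sgn(permutation) dx_{(a)} ∧ dx_{(b)} ∧ dx_{(c)} with (a < b < c) sorted:
  d(z^2) includes (∂/∂z)(z^2) dz = (2*z) dz, which multiplied by dx ∧ dw gives (-2*z) dx ∧ dz ∧ dw
  d(3*x^2 + x*y - z^2) includes (∂/∂x)(3*x^2 + x*y - z^2) dx = (6*x + y) dx, which multiplied by dy ∧ dw gives (6*x + y) dx ∧ dy ∧ dw
  d(3*x^2 + x*y - z^2) includes (∂/∂z)(3*x^2 + x*y - z^2) dz = (-2*z) dz, which multiplied by dy ∧ dw gives (2*z) dy ∧ dz ∧ dw
Collecting like 3-forms: d(omega) = (-2*z) dx ∧ dz ∧ dw + (6*x + y) dx ∧ dy ∧ dw + (2*z) dy ∧ dz ∧ dw.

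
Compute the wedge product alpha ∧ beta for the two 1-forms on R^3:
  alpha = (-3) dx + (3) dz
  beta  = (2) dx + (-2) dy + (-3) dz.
alpha ∧ beta = (6) dx ∧ dy + (3) dx ∧ dz + (6) dy ∧ dz

Distribute the wedge, using dx_i ∧ dx_j = -dx_j ∧ dx_i and dx_i ∧ dx_i = 0. For each pair (i, j) with i < j, the coefficient of dx_i ∧ dx_j in alpha ∧ beta is (alpha_i * beta_j - alpha_j * beta_i). Collecting: alpha ∧ beta = (6) dx ∧ dy + (3) dx ∧ dz + (6) dy ∧ dz.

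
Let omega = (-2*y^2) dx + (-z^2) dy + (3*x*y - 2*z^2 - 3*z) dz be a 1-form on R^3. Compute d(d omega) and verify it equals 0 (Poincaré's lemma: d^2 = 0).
d(d omega) = 0

Step 1: d omega = sum_{i<j} (∂f_j/∂x_i - ∂f_i/∂x_j) dx_i ∧ dx_j:
  coeff of dx ∧ dy: 4*y
  coeff of dx ∧ dz: 3*y
  coeff of dy ∧ dz: 3*x + 2*z
Step 2: Apply d again to each 2-form coefficient. The only possible 3-form in R^3 is dx ∧ dy ∧ dz, with coefficient
  ∂(coeff of dy∧dz)/∂x - ∂(coeff of dx∧dz)/∂y + ∂(coeff of dx∧dy)/∂z
  = ∂/∂x (3*x + 2*z) - ∂/∂y (3*y) + ∂/∂z (4*y).
Each of these terms simplifies to sums of mixed partials that cancel in pairs. The result is 0 (by equality of mixed partials for smooth functions — Schwarz / Clairaut).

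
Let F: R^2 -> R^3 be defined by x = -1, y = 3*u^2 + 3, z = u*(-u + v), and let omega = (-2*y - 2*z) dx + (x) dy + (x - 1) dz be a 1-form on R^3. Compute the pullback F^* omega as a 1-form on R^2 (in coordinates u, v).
F^* omega = (-2*u - 2*v) du + (-2*u) dv

Using F^*(f dg) = (f ∘ F) d(g ∘ F), substitute each coordinate x_i by F_i(u, v) in f_i, and replace dx_i by d F_i = (∂F_i/∂u) du + (∂F_i/∂v) dv.
  For the x component: f_1(F) = -4*u^2 - 2*u*v - 6; d F_1 = (0) du + (0) dv
  For the y component: f_2(F) = -1; d F_2 = (6*u) du + (0) dv
  For the z component: f_3(F) = -2; d F_3 = (-2*u + v) du + (u) dv
Combining and collecting du, dv coefficients:
  coeff of du: -2*u - 2*v
  coeff of dv: -2*u
F^* omega = (-2*u - 2*v) du + (-2*u) dv.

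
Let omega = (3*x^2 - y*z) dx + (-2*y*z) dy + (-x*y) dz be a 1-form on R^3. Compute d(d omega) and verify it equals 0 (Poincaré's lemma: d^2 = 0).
d(d omega) = 0

Step 1: d omega = sum_{i<j} (∂f_j/∂x_i - ∂f_i/∂x_j) dx_i ∧ dx_j:
  coeff of dx ∧ dy: z
  coeff of dx ∧ dz: 0
  coeff of dy ∧ dz: -x + 2*y
Step 2: Apply d again to each 2-form coefficient. The only possible 3-form in R^3 is dx ∧ dy ∧ dz, with coefficient
  ∂(coeff of dy∧dz)/∂x - ∂(coeff of dx∧dz)/∂y + ∂(coeff of dx∧dy)/∂z
  = ∂/∂x (-x + 2*y) - ∂/∂y (0) + ∂/∂z (z).
Each of these terms simplifies to sums of mixed partials that cancel in pairs. The result is 0 (by equality of mixed partials for smooth functions — Schwarz / Clairaut).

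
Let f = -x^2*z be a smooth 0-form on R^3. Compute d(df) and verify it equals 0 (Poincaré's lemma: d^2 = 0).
d(df) = 0

Step 1: df = sum_i (∂f/∂x_i) dx_i = (-2*x*z) dx + (0) dy + (-x^2) dz.
Step 2: Apply d again. Using the 1-form formula, the coefficient of dx ∧ dy in d(df) is ∂^2 f/∂x ∂y - ∂^2 f/∂y ∂x = (0) - (0) = 0 (equality of mixed partials for smooth f).
Similarly for dx ∧ dz and dy ∧ dz — all coefficients vanish. So d(df) = 0.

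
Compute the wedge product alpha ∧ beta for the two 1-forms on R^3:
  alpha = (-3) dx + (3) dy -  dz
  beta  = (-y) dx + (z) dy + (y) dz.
alpha ∧ beta = (3*y - 3*z) dx ∧ dy + (-4*y) dx ∧ dz + (3*y + z) dy ∧ dz

Distribute the wedge, using dx_i ∧ dx_j = -dx_j ∧ dx_i and dx_i ∧ dx_i = 0. For each pair (i, j) with i < j, the coefficient of dx_i ∧ dx_j in alpha ∧ beta is (alpha_i * beta_j - alpha_j * beta_i). Collecting: alpha ∧ beta = (3*y - 3*z) dx ∧ dy + (-4*y) dx ∧ dz + (3*y + z) dy ∧ dz.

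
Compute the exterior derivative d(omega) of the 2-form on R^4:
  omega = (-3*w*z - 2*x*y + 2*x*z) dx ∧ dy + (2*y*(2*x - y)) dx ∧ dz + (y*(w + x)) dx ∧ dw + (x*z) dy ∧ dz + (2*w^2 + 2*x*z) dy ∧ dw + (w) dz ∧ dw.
d(omega) = (-3*w - 2*x + 4*y + z) dx ∧ dy ∧ dz + (-w - x - z) dx ∧ dy ∧ dw + (-2*x) dy ∧ dz ∧ dw

For a 2-form omega = sum_{i<j} g_{ij} dx_i ∧ dx_j, the exterior derivative is
  d(omega) = sum_{i<j} d(g_{ij}) ∧ dx_i ∧ dx_j = sum_{i<j, k} (∂g_{ij}/∂x_k) dx_k ∧ dx_i ∧ dx_j.
Expand each term, using dx_k ∧ dx_i ∧ dx_j = sgn(permutation) dx_{(a)} ∧ dx_{(b)} ∧ dx_{(c)} with (a < b < c) sorted:
  d(-3*w*z - 2*x*y + 2*x*z) includes (∂/∂z)(-3*w*z - 2*x*y + 2*x*z) dz = (-3*w + 2*x) dz, which multiplied by dx ∧ dy gives (-3*w + 2*x) dx ∧ dy ∧ dz
  d(-3*w*z - 2*x*y + 2*x*z) includes (∂/∂w)(-3*w*z - 2*x*y + 2*x*z) dw = (-3*z) dw, which multiplied by dx ∧ dy gives (-3*z) dx ∧ dy ∧ dw
  d(2*y*(2*x - y)) includes (∂/∂y)(2*y*(2*x - y)) dy = (4*x - 4*y) dy, which multiplied by dx ∧ dz gives (-4*x + 4*y) dx ∧ dy ∧ dz
  d(y*(w + x)) includes (∂/∂y)(y*(w + x)) dy = (w + x) dy, which multiplied by dx ∧ dw gives (-w - x) dx ∧ dy ∧ dw
  d(x*z) includes (∂/∂x)(x*z) dx = (z) dx, which multiplied by dy ∧ dz gives (z) dx ∧ dy ∧ dz
  d(2*w^2 + 2*x*z) includes (∂/∂x)(2*w^2 + 2*x*z) dx = (2*z) dx, which multiplied by dy ∧ dw gives (2*z) dx ∧ dy ∧ dw
  d(2*w^2 + 2*x*z) includes (∂/∂z)(2*w^2 + 2*x*z) dz = (2*x) dz, which multiplied by dy ∧ dw gives (-2*x) dy ∧ dz ∧ dw
Collecting like 3-forms: d(omega) = (-3*w - 2*x + 4*y + z) dx ∧ dy ∧ dz + (-w - x - z) dx ∧ dy ∧ dw + (-2*x) dy ∧ dz ∧ dw.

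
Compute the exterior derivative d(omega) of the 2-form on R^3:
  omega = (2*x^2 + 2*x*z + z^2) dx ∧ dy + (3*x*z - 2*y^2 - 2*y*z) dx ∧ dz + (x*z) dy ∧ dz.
d(omega) = (2*x + 4*y + 5*z) dx ∧ dy ∧ dz

For a 2-form omega = sum_{i<j} g_{ij} dx_i ∧ dx_j, the exterior derivative is
  d(omega) = sum_{i<j} d(g_{ij}) ∧ dx_i ∧ dx_j = sum_{i<j, k} (∂g_{ij}/∂x_k) dx_k ∧ dx_i ∧ dx_j.
Expand each term, using dx_k ∧ dx_i ∧ dx_j = sgn(permutation) dx_{(a)} ∧ dx_{(b)} ∧ dx_{(c)} with (a < b < c) sorted:
  d(2*x^2 + 2*x*z + z^2) includes (∂/∂z)(2*x^2 + 2*x*z + z^2) dz = (2*x + 2*z) dz, which multiplied by dx ∧ dy gives (2*x + 2*z) dx ∧ dy ∧ dz
  d(3*x*z - 2*y^2 - 2*y*z) includes (∂/∂y)(3*x*z - 2*y^2 - 2*y*z) dy = (-4*y - 2*z) dy, which multiplied by dx ∧ dz gives (4*y + 2*z) dx ∧ dy ∧ dz
  d(x*z) includes (∂/∂x)(x*z) dx = (z) dx, which multiplied by dy ∧ dz gives (z) dx ∧ dy ∧ dz
Collecting like 3-forms: d(omega) = (2*x + 4*y + 5*z) dx ∧ dy ∧ dz.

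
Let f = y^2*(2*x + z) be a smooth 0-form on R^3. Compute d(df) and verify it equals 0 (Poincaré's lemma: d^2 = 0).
d(df) = 0

Step 1: df = sum_i (∂f/∂x_i) dx_i = (2*y^2) dx + (2*y*(2*x + z)) dy + (y^2) dz.
Step 2: Apply d again. Using the 1-form formula, the coefficient of dx ∧ dy in d(df) is ∂^2 f/∂x ∂y - ∂^2 f/∂y ∂x = (4*y) - (4*y) = 0 (equality of mixed partials for smooth f).
Similarly for dx ∧ dz and dy ∧ dz — all coefficients vanish. So d(df) = 0.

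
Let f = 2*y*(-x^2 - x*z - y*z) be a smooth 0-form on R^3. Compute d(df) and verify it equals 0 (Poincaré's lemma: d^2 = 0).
d(df) = 0

Step 1: df = sum_i (∂f/∂x_i) dx_i = (2*y*(-2*x - z)) dx + (-2*x^2 - 2*x*z - 4*y*z) dy + (2*y*(-x - y)) dz.
Step 2: Apply d again. Using the 1-form formula, the coefficient of dx ∧ dy in d(df) is ∂^2 f/∂x ∂y - ∂^2 f/∂y ∂x = (-4*x - 2*z) - (-4*x - 2*z) = 0 (equality of mixed partials for smooth f).
Similarly for dx ∧ dz and dy ∧ dz — all coefficients vanish. So d(df) = 0.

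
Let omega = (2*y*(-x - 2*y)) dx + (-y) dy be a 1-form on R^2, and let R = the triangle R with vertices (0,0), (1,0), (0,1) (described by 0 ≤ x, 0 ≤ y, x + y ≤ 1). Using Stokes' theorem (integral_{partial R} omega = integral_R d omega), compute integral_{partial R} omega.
integral_(partial R) omega = 5/3

Stokes: integral_partial_R omega = integral_R d omega with d omega = (∂Q/∂x - ∂P/∂y) dx ∧ dy.
  ∂Q/∂x = 0
  ∂P/∂y = -2*x - 8*y
  integrand = ∂Q/∂x - ∂P/∂y = 2*x + 8*y.
Integrating over R: integral_0^1 integral_0^{1-x} (2*x + 8*y) dy dx = 5/3.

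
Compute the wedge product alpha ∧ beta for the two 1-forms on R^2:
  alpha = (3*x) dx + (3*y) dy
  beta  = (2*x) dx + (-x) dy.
alpha ∧ beta = (-3*x*(x + 2*y)) dx ∧ dy

Distribute the wedge, using dx_i ∧ dx_j = -dx_j ∧ dx_i and dx_i ∧ dx_i = 0. For each pair (i, j) with i < j, the coefficient of dx_i ∧ dx_j in alpha ∧ beta is (alpha_i * beta_j - alpha_j * beta_i). Collecting: alpha ∧ beta = (-3*x*(x + 2*y)) dx ∧ dy.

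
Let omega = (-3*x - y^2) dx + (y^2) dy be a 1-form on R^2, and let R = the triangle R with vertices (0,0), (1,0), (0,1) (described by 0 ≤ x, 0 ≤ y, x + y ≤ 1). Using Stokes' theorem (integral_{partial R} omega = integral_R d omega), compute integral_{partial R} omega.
integral_(partial R) omega = 1/3

Stokes: integral_partial_R omega = integral_R d omega with d omega = (∂Q/∂x - ∂P/∂y) dx ∧ dy.
  ∂Q/∂x = 0
  ∂P/∂y = -2*y
  integrand = ∂Q/∂x - ∂P/∂y = 2*y.
Integrating over R: integral_0^1 integral_0^{1-x} (2*y) dy dx = 1/3.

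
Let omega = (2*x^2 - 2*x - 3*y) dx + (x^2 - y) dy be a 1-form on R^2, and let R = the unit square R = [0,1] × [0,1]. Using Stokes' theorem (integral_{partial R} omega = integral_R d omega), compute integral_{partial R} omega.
integral_(partial R) omega = 4

Stokes: integral_partial_R omega = integral_R d omega with d omega = (∂Q/∂x - ∂P/∂y) dx ∧ dy.
  ∂Q/∂x = 2*x
  ∂P/∂y = -3
  integrand = ∂Q/∂x - ∂P/∂y = 2*x + 3.
Integrating over R: integral_0^1 integral_0^1 (2*x + 3) dx dy = 4.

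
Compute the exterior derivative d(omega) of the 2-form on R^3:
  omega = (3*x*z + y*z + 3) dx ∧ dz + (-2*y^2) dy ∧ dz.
d(omega) = (-z) dx ∧ dy ∧ dz

For a 2-form omega = sum_{i<j} g_{ij} dx_i ∧ dx_j, the exterior derivative is
  d(omega) = sum_{i<j} d(g_{ij}) ∧ dx_i ∧ dx_j = sum_{i<j, k} (∂g_{ij}/∂x_k) dx_k ∧ dx_i ∧ dx_j.
Expand each term, using dx_k ∧ dx_i ∧ dx_j = sgn(permutation) dx_{(a)} ∧ dx_{(b)} ∧ dx_{(c)} with (a < b < c) sorted:
  d(3*x*z + y*z + 3) includes (∂/∂y)(3*x*z + y*z + 3) dy = (z) dy, which multiplied by dx ∧ dz gives (-z) dx ∧ dy ∧ dz
Collecting like 3-forms: d(omega) = (-z) dx ∧ dy ∧ dz.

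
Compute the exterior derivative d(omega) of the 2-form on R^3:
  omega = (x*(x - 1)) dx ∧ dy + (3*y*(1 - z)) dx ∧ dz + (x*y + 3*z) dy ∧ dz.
d(omega) = (y + 3*z - 3) dx ∧ dy ∧ dz

For a 2-form omega = sum_{i<j} g_{ij} dx_i ∧ dx_j, the exterior derivative is
  d(omega) = sum_{i<j} d(g_{ij}) ∧ dx_i ∧ dx_j = sum_{i<j, k} (∂g_{ij}/∂x_k) dx_k ∧ dx_i ∧ dx_j.
Expand each term, using dx_k ∧ dx_i ∧ dx_j = sgn(permutation) dx_{(a)} ∧ dx_{(b)} ∧ dx_{(c)} with (a < b < c) sorted:
  d(3*y*(1 - z)) includes (∂/∂y)(3*y*(1 - z)) dy = (3 - 3*z) dy, which multiplied by dx ∧ dz gives (3*z - 3) dx ∧ dy ∧ dz
  d(x*y + 3*z) includes (∂/∂x)(x*y + 3*z) dx = (y) dx, which multiplied by dy ∧ dz gives (y) dx ∧ dy ∧ dz
Collecting like 3-forms: d(omega) = (y + 3*z - 3) dx ∧ dy ∧ dz.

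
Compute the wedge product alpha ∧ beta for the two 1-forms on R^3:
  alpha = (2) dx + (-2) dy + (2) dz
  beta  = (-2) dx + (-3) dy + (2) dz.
alpha ∧ beta = (-10) dx ∧ dy + (8) dx ∧ dz + (2) dy ∧ dz

Distribute the wedge, using dx_i ∧ dx_j = -dx_j ∧ dx_i and dx_i ∧ dx_i = 0. For each pair (i, j) with i < j, the coefficient of dx_i ∧ dx_j in alpha ∧ beta is (alpha_i * beta_j - alpha_j * beta_i). Collecting: alpha ∧ beta = (-10) dx ∧ dy + (8) dx ∧ dz + (2) dy ∧ dz.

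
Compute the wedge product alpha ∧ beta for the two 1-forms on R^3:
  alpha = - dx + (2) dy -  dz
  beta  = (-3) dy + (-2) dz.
alpha ∧ beta = (3) dx ∧ dy + (2) dx ∧ dz + (-7) dy ∧ dz

Distribute the wedge, using dx_i ∧ dx_j = -dx_j ∧ dx_i and dx_i ∧ dx_i = 0. For each pair (i, j) with i < j, the coefficient of dx_i ∧ dx_j in alpha ∧ beta is (alpha_i * beta_j - alpha_j * beta_i). Collecting: alpha ∧ beta = (3) dx ∧ dy + (2) dx ∧ dz + (-7) dy ∧ dz.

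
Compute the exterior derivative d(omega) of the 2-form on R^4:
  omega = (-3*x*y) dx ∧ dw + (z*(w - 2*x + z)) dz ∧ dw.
d(omega) = (3*x) dx ∧ dy ∧ dw + (-2*z) dx ∧ dz ∧ dw

For a 2-form omega = sum_{i<j} g_{ij} dx_i ∧ dx_j, the exterior derivative is
  d(omega) = sum_{i<j} d(g_{ij}) ∧ dx_i ∧ dx_j = sum_{i<j, k} (∂g_{ij}/∂x_k) dx_k ∧ dx_i ∧ dx_j.
Expand each term, using dx_k ∧ dx_i ∧ dx_j = sgn(permutation) dx_{(a)} ∧ dx_{(b)} ∧ dx_{(c)} with (a < b < c) sorted:
  d(-3*x*y) includes (∂/∂y)(-3*x*y) dy = (-3*x) dy, which multiplied by dx ∧ dw gives (3*x) dx ∧ dy ∧ dw
  d(z*(w - 2*x + z)) includes (∂/∂x)(z*(w - 2*x + z)) dx = (-2*z) dx, which multiplied by dz ∧ dw gives (-2*z) dx ∧ dz ∧ dw
Collecting like 3-forms: d(omega) = (3*x) dx ∧ dy ∧ dw + (-2*z) dx ∧ dz ∧ dw.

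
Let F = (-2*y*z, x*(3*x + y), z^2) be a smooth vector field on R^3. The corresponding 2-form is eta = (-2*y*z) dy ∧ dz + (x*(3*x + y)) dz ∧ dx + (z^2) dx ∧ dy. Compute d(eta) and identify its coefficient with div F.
d(eta) = (x + 2*z) dx ∧ dy ∧ dz; div F = x + 2*z

For a 2-form in R^3 of the form above, applying d gives a 3-form with coefficient ∂P/∂x + ∂Q/∂y + ∂R/∂z:
  ∂P/∂x = 0
  ∂Q/∂y = x
  ∂R/∂z = 2*z
Sum = x + 2*z, which is exactly div F.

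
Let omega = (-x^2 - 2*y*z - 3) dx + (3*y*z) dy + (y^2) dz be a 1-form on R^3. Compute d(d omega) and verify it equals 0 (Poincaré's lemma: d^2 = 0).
d(d omega) = 0

Step 1: d omega = sum_{i<j} (∂f_j/∂x_i - ∂f_i/∂x_j) dx_i ∧ dx_j:
  coeff of dx ∧ dy: 2*z
  coeff of dx ∧ dz: 2*y
  coeff of dy ∧ dz: -y
Step 2: Apply d again to each 2-form coefficient. The only possible 3-form in R^3 is dx ∧ dy ∧ dz, with coefficient
  ∂(coeff of dy∧dz)/∂x - ∂(coeff of dx∧dz)/∂y + ∂(coeff of dx∧dy)/∂z
  = ∂/∂x (-y) - ∂/∂y (2*y) + ∂/∂z (2*z).
Each of these terms simplifies to sums of mixed partials that cancel in pairs. The result is 0 (by equality of mixed partials for smooth functions — Schwarz / Clairaut).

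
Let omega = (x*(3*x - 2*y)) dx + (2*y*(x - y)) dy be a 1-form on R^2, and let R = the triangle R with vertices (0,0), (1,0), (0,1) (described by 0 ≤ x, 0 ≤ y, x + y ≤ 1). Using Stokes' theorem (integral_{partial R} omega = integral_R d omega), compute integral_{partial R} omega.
integral_(partial R) omega = 2/3

Stokes: integral_partial_R omega = integral_R d omega with d omega = (∂Q/∂x - ∂P/∂y) dx ∧ dy.
  ∂Q/∂x = 2*y
  ∂P/∂y = -2*x
  integrand = ∂Q/∂x - ∂P/∂y = 2*x + 2*y.
Integrating over R: integral_0^1 integral_0^{1-x} (2*x + 2*y) dy dx = 2/3.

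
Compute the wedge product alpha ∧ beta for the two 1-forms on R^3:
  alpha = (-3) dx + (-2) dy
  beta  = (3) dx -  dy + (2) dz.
alpha ∧ beta = (9) dx ∧ dy + (-6) dx ∧ dz + (-4) dy ∧ dz

Distribute the wedge, using dx_i ∧ dx_j = -dx_j ∧ dx_i and dx_i ∧ dx_i = 0. For each pair (i, j) with i < j, the coefficient of dx_i ∧ dx_j in alpha ∧ beta is (alpha_i * beta_j - alpha_j * beta_i). Collecting: alpha ∧ beta = (9) dx ∧ dy + (-6) dx ∧ dz + (-4) dy ∧ dz.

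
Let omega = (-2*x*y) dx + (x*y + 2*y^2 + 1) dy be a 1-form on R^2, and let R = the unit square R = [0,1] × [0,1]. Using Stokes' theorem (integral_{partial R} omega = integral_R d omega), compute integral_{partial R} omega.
integral_(partial R) omega = 3/2

Stokes: integral_partial_R omega = integral_R d omega with d omega = (∂Q/∂x - ∂P/∂y) dx ∧ dy.
  ∂Q/∂x = y
  ∂P/∂y = -2*x
  integrand = ∂Q/∂x - ∂P/∂y = 2*x + y.
Integrating over R: integral_0^1 integral_0^1 (2*x + y) dx dy = 3/2.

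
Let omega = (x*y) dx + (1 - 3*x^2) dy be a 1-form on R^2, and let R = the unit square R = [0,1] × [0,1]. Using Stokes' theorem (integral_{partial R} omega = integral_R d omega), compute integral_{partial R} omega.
integral_(partial R) omega = -7/2

Stokes: integral_partial_R omega = integral_R d omega with d omega = (∂Q/∂x - ∂P/∂y) dx ∧ dy.
  ∂Q/∂x = -6*x
  ∂P/∂y = x
  integrand = ∂Q/∂x - ∂P/∂y = -7*x.
Integrating over R: integral_0^1 integral_0^1 (-7*x) dx dy = -7/2.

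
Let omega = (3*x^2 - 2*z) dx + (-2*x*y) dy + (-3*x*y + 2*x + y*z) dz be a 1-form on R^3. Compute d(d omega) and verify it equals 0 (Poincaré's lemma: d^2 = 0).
d(d omega) = 0

Step 1: d omega = sum_{i<j} (∂f_j/∂x_i - ∂f_i/∂x_j) dx_i ∧ dx_j:
  coeff of dx ∧ dy: -2*y
  coeff of dx ∧ dz: 4 - 3*y
  coeff of dy ∧ dz: -3*x + z
Step 2: Apply d again to each 2-form coefficient. The only possible 3-form in R^3 is dx ∧ dy ∧ dz, with coefficient
  ∂(coeff of dy∧dz)/∂x - ∂(coeff of dx∧dz)/∂y + ∂(coeff of dx∧dy)/∂z
  = ∂/∂x (-3*x + z) - ∂/∂y (4 - 3*y) + ∂/∂z (-2*y).
Each of these terms simplifies to sums of mixed partials that cancel in pairs. The result is 0 (by equality of mixed partials for smooth functions — Schwarz / Clairaut).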